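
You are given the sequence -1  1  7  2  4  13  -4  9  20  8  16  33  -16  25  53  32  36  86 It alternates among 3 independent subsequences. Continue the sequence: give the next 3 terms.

-64, 49, 139

Split by position mod 3: positions 1, 4, 7, … form one track, and each other residue class forms its own.
Track A: -1, 2, -4, 8, -16, 32 (geometric, ×-2 each step).
Track B: 1, 4, 9, 16, 25, 36 (the squares 1², 2², 3², …).
Track C: 7, 13, 20, 33, 53, 86 (a Fibonacci-like recurrence a_n = a_{n-1} + a_{n-2}).
The 19th slot belongs to track A; its 7th term is -64.
Position 20 falls in track B as its term 7, giving 49.
Term 21 comes from track C (its 7th entry): 139.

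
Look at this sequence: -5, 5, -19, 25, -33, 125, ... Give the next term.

Split by position mod 2 into 2 tracks.
Stream A = -5, -19, -33: linear: a_n = 9 − 14·n.
Stream B = 5, 25, 125: powers of 5.
Position 7 falls in stream A as its term 4, giving -47.

-47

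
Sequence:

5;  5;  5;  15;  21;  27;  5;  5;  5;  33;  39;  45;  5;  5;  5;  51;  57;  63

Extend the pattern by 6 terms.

5, 5, 5, 69, 75, 81

Reading positions in blocks of 6 reveals the pattern AAABBB — 2 tracks woven together.
Subsequence A: 5, 5, 5, 5, 5, 5, 5, 5, 5 (constant 5).
Subsequence B: 15, 21, 27, 33, 39, 45, 51, 57, 63 (arithmetic, step +6).
Position 19 falls in subsequence A as its term 10, giving 5.
The 20th slot belongs to subsequence A; its 11th term is 5.
Position 21 falls in subsequence A as its term 12, giving 5.
Term 22 comes from subsequence B (its 10th entry): 69.
Position 23 → subsequence B, term 11 = 75.
Position 24 → subsequence B, term 12 = 81.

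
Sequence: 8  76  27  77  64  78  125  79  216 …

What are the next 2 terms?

The terms cycle through 2 interleaved subsequences.
Stream A is 8, 27, 64, 125, 216, which is perfect cubes starting at 2³.
Stream B is 76, 77, 78, 79, which is arithmetic, step +1.
Position 10 → stream B, term 5 = 80.
Term 11 comes from stream A (its 6th entry): 343.

80, 343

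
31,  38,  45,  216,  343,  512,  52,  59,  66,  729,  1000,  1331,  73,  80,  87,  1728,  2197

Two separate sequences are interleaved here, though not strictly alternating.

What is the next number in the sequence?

Positions follow the repeating pattern AAABBB; grouping by letter gives 2 tracks.
Track A = 31, 38, 45, 52, 59, 66, 73, 80, 87: arithmetic with common difference +7.
Track B = 216, 343, 512, 729, 1000, 1331, 1728, 2197: consecutive cubes n³ from n = 6.
Term 18 comes from track B (its 9th entry): 2744.

2744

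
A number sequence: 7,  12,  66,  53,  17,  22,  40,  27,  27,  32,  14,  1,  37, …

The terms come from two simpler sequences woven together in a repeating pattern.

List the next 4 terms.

Positions follow the repeating pattern AABB; grouping by letter gives 2 tracks.
Track A = 7, 12, 17, 22, 27, 32, 37: linear: a_n = 2 + 5·n.
Track B = 66, 53, 40, 27, 14, 1: arithmetic, step −13.
The 14th slot belongs to track A; its 8th term is 42.
The 15th slot belongs to track B; its 7th term is -12.
The 16th slot belongs to track B; its 8th term is -25.
Term 17 comes from track A (its 9th entry): 47.

42, -12, -25, 47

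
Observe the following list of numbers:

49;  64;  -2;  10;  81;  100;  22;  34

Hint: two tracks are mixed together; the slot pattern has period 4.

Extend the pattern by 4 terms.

121, 144, 46, 58

Positions follow the repeating pattern AABB; grouping by letter gives 2 tracks.
Track A is 49, 64, 81, 100, which is perfect squares starting at 7².
Track B is -2, 10, 22, 34, which is arithmetic, step +12.
Position 9 falls in track A as its term 5, giving 121.
Term 10 comes from track A (its 6th entry): 144.
Term 11 comes from track B (its 5th entry): 46.
Position 12 → track B, term 6 = 58.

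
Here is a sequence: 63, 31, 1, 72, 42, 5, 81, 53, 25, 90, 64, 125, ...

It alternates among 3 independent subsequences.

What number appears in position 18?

Split by position mod 3: positions 1, 4, 7, … form one track, and each other residue class forms its own.
Track A is 63, 72, 81, 90, which is adding 9 each time.
Track B is 31, 42, 53, 64, which is arithmetic with common difference +11.
Track C is 1, 5, 25, 125, which is powers 5^0, 5^1, 5^2, ….
Position 18 falls in track C as its term 6, giving 3125.

3125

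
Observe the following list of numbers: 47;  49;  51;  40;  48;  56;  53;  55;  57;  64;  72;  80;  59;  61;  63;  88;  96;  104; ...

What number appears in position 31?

The slot pattern repeats as AAABBB (period 6), so there are 2 interleaved tracks.
Stream A = 47, 49, 51, 53, 55, 57, 59, 61, 63: arithmetic with common difference +2.
Stream B = 40, 48, 56, 64, 72, 80, 88, 96, 104: adding 8 each time.
Position 31 falls in stream A as its term 16, giving 77.

77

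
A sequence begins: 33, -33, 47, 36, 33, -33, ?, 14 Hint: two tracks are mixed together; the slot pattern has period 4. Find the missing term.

25

Positions follow the repeating pattern AABB; grouping by letter gives 2 tracks.
Track A: 33, -33, 33, -33. The oscillation 33·(−1)^(n+1).
Track B: 47, 36, ?, 14. Arithmetic with common difference −11.
Track B's pattern makes the blank 25.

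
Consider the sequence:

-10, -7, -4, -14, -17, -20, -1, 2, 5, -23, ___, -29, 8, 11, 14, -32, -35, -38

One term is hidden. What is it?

-26

The slot pattern repeats as AAABBB (period 6), so there are 2 interleaved tracks.
Subsequence A: -10, -7, -4, -1, 2, 5, 8, 11, 14 — adding 3 each time.
Subsequence B: -14, -17, -20, -23, ?, -29, -32, -35, -38 — arithmetic with common difference −3.
Filling subsequence B at index 5 by its rule yields -26.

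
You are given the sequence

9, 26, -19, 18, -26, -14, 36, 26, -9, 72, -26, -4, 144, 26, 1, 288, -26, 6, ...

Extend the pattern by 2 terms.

The terms cycle through 3 interleaved subsequences.
Track A: 9, 18, 36, 72, 144, 288. Multiplying by 2 each time.
Track B: 26, -26, 26, -26, 26, -26. Oscillating between 26 and -26.
Track C: -19, -14, -9, -4, 1, 6. Arithmetic, step +5.
Position 19 falls in track A as its term 7, giving 576.
Term 20 comes from track B (its 7th entry): 26.

576, 26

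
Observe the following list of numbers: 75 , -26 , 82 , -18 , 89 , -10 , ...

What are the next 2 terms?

Positions 1, 3, 5, … form one subsequence and positions 2, 4, 6, … form another.
Track A: 75, 82, 89 — arithmetic with common difference +7.
Track B: -26, -18, -10 — linear: a_n = -34 + 8·n.
Position 7 falls in track A as its term 4, giving 96.
Position 8 falls in track B as its term 4, giving -2.

96, -2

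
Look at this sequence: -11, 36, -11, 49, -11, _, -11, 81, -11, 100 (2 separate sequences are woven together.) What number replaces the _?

Split by position mod 2 into 2 tracks.
Stream A = -11, -11, -11, -11, -11: always -11.
Stream B = 36, 49, ?, 81, 100: the squares 6², 7², 8², ….
Filling stream B at index 3 by its rule yields 64.

64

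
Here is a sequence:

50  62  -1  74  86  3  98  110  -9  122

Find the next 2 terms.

134, 27

The slot pattern repeats as AAB (period 3), so there are 2 interleaved tracks.
Track A: 50, 62, 74, 86, 98, 110, 122 — arithmetic with common difference +12.
Track B: -1, 3, -9 — a geometric progression (common ratio -3).
Position 11 falls in track A as its term 8, giving 134.
Position 12 → track B, term 4 = 27.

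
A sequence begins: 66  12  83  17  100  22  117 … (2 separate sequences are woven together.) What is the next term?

Taking every 2nd term gives 2 separate tracks.
Stream A = 66, 83, 100, 117: arithmetic with common difference +17.
Stream B = 12, 17, 22: arithmetic, step +5.
The 8th slot belongs to stream B; its 4th term is 27.

27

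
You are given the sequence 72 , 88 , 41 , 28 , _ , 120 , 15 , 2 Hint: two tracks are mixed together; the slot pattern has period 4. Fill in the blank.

Reading positions in blocks of 4 reveals the pattern AABB — 2 tracks woven together.
Stream A: 72, 88, ?, 120 — adding 16 each time.
Stream B: 41, 28, 15, 2 — linear: a_n = 54 − 13·n.
The gap is stream A's term 3; the rule gives 104.

104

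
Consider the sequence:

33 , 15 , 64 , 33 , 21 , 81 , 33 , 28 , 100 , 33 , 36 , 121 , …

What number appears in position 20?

66

The terms cycle through 3 interleaved subsequences.
Track A is 33, 33, 33, 33, which is constant 33.
Track B is 15, 21, 28, 36, which is triangular numbers n(n+1)/2 for n = 5, 6, ….
Track C is 64, 81, 100, 121, which is perfect squares starting at 8².
Position 20 falls in track B as its term 7, giving 66.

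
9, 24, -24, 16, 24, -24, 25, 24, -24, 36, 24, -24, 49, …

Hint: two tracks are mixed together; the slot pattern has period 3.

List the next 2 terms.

24, -24

Reading positions in blocks of 3 reveals the pattern ABB — 2 tracks woven together.
Stream A: 9, 16, 25, 36, 49 — the squares 3², 4², 5², ….
Stream B: 24, -24, 24, -24, 24, -24, 24, -24 — oscillating between 24 and -24.
Position 14 falls in stream B as its term 9, giving 24.
The 15th slot belongs to stream B; its 10th term is -24.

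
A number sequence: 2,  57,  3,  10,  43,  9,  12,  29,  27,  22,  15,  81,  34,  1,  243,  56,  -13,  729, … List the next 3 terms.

90, -27, 2187

Read the sequence 3 terms at a time; column i is its own pattern.
Stream A = 2, 10, 12, 22, 34, 56: a Fibonacci-like recurrence a_n = a_{n-1} + a_{n-2}.
Stream B = 57, 43, 29, 15, 1, -13: arithmetic, step −14.
Stream C = 3, 9, 27, 81, 243, 729: powers of 3.
The 19th slot belongs to stream A; its 7th term is 90.
The 20th slot belongs to stream B; its 7th term is -27.
The 21st slot belongs to stream C; its 7th term is 2187.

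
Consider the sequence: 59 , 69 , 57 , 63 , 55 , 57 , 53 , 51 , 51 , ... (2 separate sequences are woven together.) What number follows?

45

Taking every 2nd term gives 2 separate tracks.
Track A is 59, 57, 55, 53, 51, which is arithmetic with common difference −2.
Track B is 69, 63, 57, 51, which is linear: a_n = 75 − 6·n.
Position 10 → track B, term 5 = 45.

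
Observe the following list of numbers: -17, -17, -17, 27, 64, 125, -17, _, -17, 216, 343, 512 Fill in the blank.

-17

Positions follow the repeating pattern AAABBB; grouping by letter gives 2 tracks.
Stream A is -17, -17, -17, -17, ?, -17, which is the constant sequence -17.
Stream B is 27, 64, 125, 216, 343, 512, which is the cubes 3³, 4³, 5³, ….
So the missing entry in stream A is -17.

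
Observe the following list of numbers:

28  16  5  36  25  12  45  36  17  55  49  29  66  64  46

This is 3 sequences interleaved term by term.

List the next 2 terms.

78, 81

Taking every 3rd term gives 3 separate tracks.
Subsequence A: 28, 36, 45, 55, 66. Triangular numbers n(n+1)/2 for n = 7, 8, ….
Subsequence B: 16, 25, 36, 49, 64. The squares 4², 5², 6², ….
Subsequence C: 5, 12, 17, 29, 46. Fibonacci-style (each term is the sum of the two before it).
The 16th slot belongs to subsequence A; its 6th term is 78.
Position 17 falls in subsequence B as its term 6, giving 81.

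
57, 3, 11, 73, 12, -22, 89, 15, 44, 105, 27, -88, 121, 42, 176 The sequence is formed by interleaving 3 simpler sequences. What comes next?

137

Taking every 3rd term gives 3 separate tracks.
Stream A: 57, 73, 89, 105, 121. Arithmetic, step +16.
Stream B: 3, 12, 15, 27, 42. Each term equals the sum of the previous two.
Stream C: 11, -22, 44, -88, 176. Multiplying by -2 each time.
The 16th slot belongs to stream A; its 6th term is 137.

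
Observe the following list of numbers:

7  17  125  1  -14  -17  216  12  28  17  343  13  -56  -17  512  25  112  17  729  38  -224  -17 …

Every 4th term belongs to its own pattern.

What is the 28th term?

101

Split by position mod 4 into 4 tracks.
Subsequence A is 7, -14, 28, -56, 112, -224, which is geometric with ratio -2.
Subsequence B is 17, -17, 17, -17, 17, -17, which is oscillating between 17 and -17.
Subsequence C is 125, 216, 343, 512, 729, which is the cubes 5³, 6³, 7³, ….
Subsequence D is 1, 12, 13, 25, 38, which is each term equals the sum of the previous two.
Term 28 comes from subsequence D (its 7th entry): 101.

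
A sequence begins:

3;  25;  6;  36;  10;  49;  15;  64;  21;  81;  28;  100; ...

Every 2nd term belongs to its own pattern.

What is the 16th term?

The terms cycle through 2 interleaved subsequences.
Stream A: 3, 6, 10, 15, 21, 28 — the triangular numbers T_2, T_3, ….
Stream B: 25, 36, 49, 64, 81, 100 — perfect squares starting at 5².
Position 16 → stream B, term 8 = 144.

144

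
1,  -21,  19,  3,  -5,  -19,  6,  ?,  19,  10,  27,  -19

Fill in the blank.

11

Split by position mod 3 into 3 tracks.
Track A: 1, 3, 6, 10 (the triangular numbers T_1, T_2, …).
Track B: -21, -5, ?, 27 (adding 16 each time).
Track C: 19, -19, 19, -19 (alternating ±19).
So the missing entry in track B is 11.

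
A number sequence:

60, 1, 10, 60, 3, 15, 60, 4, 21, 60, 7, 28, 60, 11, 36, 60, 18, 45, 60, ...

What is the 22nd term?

60

Split by position mod 3 into 3 tracks.
Track A is 60, 60, 60, 60, 60, 60, 60, which is constant 60.
Track B is 1, 3, 4, 7, 11, 18, which is each term equals the sum of the previous two.
Track C is 10, 15, 21, 28, 36, 45, which is triangular numbers starting at T_4.
Position 22 falls in track A as its term 8, giving 60.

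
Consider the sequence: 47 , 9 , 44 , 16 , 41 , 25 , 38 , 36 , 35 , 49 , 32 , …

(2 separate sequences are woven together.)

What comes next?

Taking every 2nd term gives 2 separate tracks.
Stream A is 47, 44, 41, 38, 35, 32, which is arithmetic, step −3.
Stream B is 9, 16, 25, 36, 49, which is consecutive squares n² from n = 3.
Term 12 comes from stream B (its 6th entry): 64.

64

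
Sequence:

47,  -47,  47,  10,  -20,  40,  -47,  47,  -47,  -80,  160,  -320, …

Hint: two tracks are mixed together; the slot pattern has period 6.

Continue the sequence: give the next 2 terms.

Positions follow the repeating pattern AAABBB; grouping by letter gives 2 tracks.
Track A: 47, -47, 47, -47, 47, -47 (the oscillation 47·(−1)^(n+1)).
Track B: 10, -20, 40, -80, 160, -320 (a geometric progression (common ratio -2)).
Position 13 → track A, term 7 = 47.
Term 14 comes from track A (its 8th entry): -47.

47, -47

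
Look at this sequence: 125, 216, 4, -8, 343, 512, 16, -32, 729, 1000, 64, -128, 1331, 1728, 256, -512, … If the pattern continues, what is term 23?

Positions follow the repeating pattern AABB; grouping by letter gives 2 tracks.
Track A: 125, 216, 343, 512, 729, 1000, 1331, 1728 (the cubes 5³, 6³, 7³, …).
Track B: 4, -8, 16, -32, 64, -128, 256, -512 (geometric, ×-2 each step).
Position 23 falls in track B as its term 11, giving 4096.

4096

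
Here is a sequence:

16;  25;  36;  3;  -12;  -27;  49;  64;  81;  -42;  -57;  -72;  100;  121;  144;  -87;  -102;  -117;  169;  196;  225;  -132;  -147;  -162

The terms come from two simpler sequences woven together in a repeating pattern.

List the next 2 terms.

256, 289

Positions follow the repeating pattern AAABBB; grouping by letter gives 2 tracks.
Stream A = 16, 25, 36, 49, 64, 81, 100, 121, 144, 169, 196, 225: the squares 4², 5², 6², ….
Stream B = 3, -12, -27, -42, -57, -72, -87, -102, -117, -132, -147, -162: subtracting 15 each time.
Term 25 comes from stream A (its 13th entry): 256.
The 26th slot belongs to stream A; its 14th term is 289.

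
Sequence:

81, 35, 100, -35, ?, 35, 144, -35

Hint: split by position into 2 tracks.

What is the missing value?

Split by position mod 2 into 2 tracks.
Track A: 81, 100, ?, 144 (the squares 9², 10², 11², …).
Track B: 35, -35, 35, -35 (the oscillation 35·(−1)^(n+1)).
Filling track A at index 3 by its rule yields 121.

121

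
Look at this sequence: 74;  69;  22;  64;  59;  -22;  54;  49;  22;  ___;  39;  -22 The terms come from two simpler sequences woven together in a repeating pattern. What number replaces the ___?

44

The slot pattern repeats as AAB (period 3), so there are 2 interleaved tracks.
Track A is 74, 69, 64, 59, 54, 49, ?, 39, which is linear: a_n = 79 − 5·n.
Track B is 22, -22, 22, -22, which is alternating ±22.
Filling track A at index 7 by its rule yields 44.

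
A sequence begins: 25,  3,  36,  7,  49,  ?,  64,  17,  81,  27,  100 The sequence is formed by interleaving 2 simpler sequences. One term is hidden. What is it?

The terms cycle through 2 interleaved subsequences.
Stream A: 25, 36, 49, 64, 81, 100 (consecutive squares n² from n = 5).
Stream B: 3, 7, ?, 17, 27 (a Fibonacci-like recurrence a_n = a_{n-1} + a_{n-2}).
Stream B's pattern makes the blank 10.

10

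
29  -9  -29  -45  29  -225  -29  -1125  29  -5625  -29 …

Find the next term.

-28125

Positions 1, 3, 5, … form one subsequence and positions 2, 4, 6, … form another.
Track A = 29, -29, 29, -29, 29, -29: the oscillation 29·(−1)^(n+1).
Track B = -9, -45, -225, -1125, -5625: geometric, ×5 each step.
Position 12 → track B, term 6 = -28125.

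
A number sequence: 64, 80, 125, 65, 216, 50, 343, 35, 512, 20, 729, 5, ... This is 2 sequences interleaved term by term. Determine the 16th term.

Taking every 2nd term gives 2 separate tracks.
Stream A: 64, 125, 216, 343, 512, 729 — perfect cubes starting at 4³.
Stream B: 80, 65, 50, 35, 20, 5 — subtracting 15 each time.
Position 16 → stream B, term 8 = -25.

-25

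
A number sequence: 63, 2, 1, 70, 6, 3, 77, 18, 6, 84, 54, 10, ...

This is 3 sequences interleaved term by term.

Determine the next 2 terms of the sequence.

Read the sequence 3 terms at a time; column i is its own pattern.
Stream A is 63, 70, 77, 84, which is linear: a_n = 56 + 7·n.
Stream B is 2, 6, 18, 54, which is multiplying by 3 each time.
Stream C is 1, 3, 6, 10, which is triangular numbers starting at T_1.
Position 13 → stream A, term 5 = 91.
Position 14 → stream B, term 5 = 162.

91, 162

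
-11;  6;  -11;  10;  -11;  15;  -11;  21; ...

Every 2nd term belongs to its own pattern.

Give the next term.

-11

Taking every 2nd term gives 2 separate tracks.
Subsequence A: -11, -11, -11, -11 — constant -11.
Subsequence B: 6, 10, 15, 21 — triangular numbers n(n+1)/2 for n = 3, 4, ….
The 9th slot belongs to subsequence A; its 5th term is -11.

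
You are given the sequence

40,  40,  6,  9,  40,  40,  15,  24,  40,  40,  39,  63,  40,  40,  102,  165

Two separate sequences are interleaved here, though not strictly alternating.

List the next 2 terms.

Positions follow the repeating pattern AABB; grouping by letter gives 2 tracks.
Track A: 40, 40, 40, 40, 40, 40, 40, 40 (constant 40).
Track B: 6, 9, 15, 24, 39, 63, 102, 165 (a Fibonacci-like recurrence a_n = a_{n-1} + a_{n-2}).
Position 17 → track A, term 9 = 40.
Term 18 comes from track A (its 10th entry): 40.

40, 40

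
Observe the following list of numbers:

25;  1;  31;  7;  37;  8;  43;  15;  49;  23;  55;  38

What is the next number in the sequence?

Split by position mod 2 into 2 tracks.
Track A is 25, 31, 37, 43, 49, 55, which is linear: a_n = 19 + 6·n.
Track B is 1, 7, 8, 15, 23, 38, which is Fibonacci-style (each term is the sum of the two before it).
Term 13 comes from track A (its 7th entry): 61.

61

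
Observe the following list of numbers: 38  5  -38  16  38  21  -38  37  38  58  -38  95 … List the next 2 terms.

38, 153

Taking every 2nd term gives 2 separate tracks.
Track A: 38, -38, 38, -38, 38, -38 (alternating ±38).
Track B: 5, 16, 21, 37, 58, 95 (each term equals the sum of the previous two).
The 13th slot belongs to track A; its 7th term is 38.
The 14th slot belongs to track B; its 7th term is 153.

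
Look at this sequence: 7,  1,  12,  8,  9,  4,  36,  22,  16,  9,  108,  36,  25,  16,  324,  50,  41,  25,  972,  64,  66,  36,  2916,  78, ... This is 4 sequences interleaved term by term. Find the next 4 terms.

Taking every 4th term gives 4 separate tracks.
Track A: 7, 9, 16, 25, 41, 66 — Fibonacci-style (each term is the sum of the two before it).
Track B: 1, 4, 9, 16, 25, 36 — consecutive squares n² from n = 1.
Track C: 12, 36, 108, 324, 972, 2916 — geometric, ×3 each step.
Track D: 8, 22, 36, 50, 64, 78 — arithmetic, step +14.
The 25th slot belongs to track A; its 7th term is 107.
The 26th slot belongs to track B; its 7th term is 49.
Term 27 comes from track C (its 7th entry): 8748.
Position 28 falls in track D as its term 7, giving 92.

107, 49, 8748, 92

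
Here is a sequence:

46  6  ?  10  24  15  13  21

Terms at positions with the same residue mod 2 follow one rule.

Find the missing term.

35

The terms cycle through 2 interleaved subsequences.
Track A is 46, ?, 24, 13, which is subtracting 11 each time.
Track B is 6, 10, 15, 21, which is triangular numbers starting at T_3.
Filling track A at index 2 by its rule yields 35.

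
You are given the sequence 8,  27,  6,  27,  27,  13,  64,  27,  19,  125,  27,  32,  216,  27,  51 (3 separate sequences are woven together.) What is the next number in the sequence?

Read the sequence 3 terms at a time; column i is its own pattern.
Stream A: 8, 27, 64, 125, 216 — the cubes 2³, 3³, 4³, ….
Stream B: 27, 27, 27, 27, 27 — the constant sequence 27.
Stream C: 6, 13, 19, 32, 51 — a Fibonacci-like recurrence a_n = a_{n-1} + a_{n-2}.
Position 16 → stream A, term 6 = 343.

343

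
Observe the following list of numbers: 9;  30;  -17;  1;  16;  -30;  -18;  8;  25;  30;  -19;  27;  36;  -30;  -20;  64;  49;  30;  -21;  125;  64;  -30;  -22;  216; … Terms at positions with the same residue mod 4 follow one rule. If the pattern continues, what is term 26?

30

Split by position mod 4: positions 1, 5, 9, … form one track, and each other residue class forms its own.
Subsequence A: 9, 16, 25, 36, 49, 64. Consecutive squares n² from n = 3.
Subsequence B: 30, -30, 30, -30, 30, -30. The oscillation 30·(−1)^(n+1).
Subsequence C: -17, -18, -19, -20, -21, -22. Arithmetic with common difference −1.
Subsequence D: 1, 8, 27, 64, 125, 216. The cubes 1³, 2³, 3³, ….
Position 26 → subsequence B, term 7 = 30.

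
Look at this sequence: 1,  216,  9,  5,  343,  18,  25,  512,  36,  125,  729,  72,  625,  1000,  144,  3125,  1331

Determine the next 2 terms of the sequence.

Split by position mod 3 into 3 tracks.
Subsequence A: 1, 5, 25, 125, 625, 3125 (powers 5^0, 5^1, 5^2, …).
Subsequence B: 216, 343, 512, 729, 1000, 1331 (perfect cubes starting at 6³).
Subsequence C: 9, 18, 36, 72, 144 (a geometric progression (common ratio 2)).
The 18th slot belongs to subsequence C; its 6th term is 288.
Position 19 falls in subsequence A as its term 7, giving 15625.

288, 15625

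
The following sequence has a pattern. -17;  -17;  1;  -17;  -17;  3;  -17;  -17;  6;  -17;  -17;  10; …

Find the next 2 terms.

The slot pattern repeats as AAB (period 3), so there are 2 interleaved tracks.
Stream A is -17, -17, -17, -17, -17, -17, -17, -17, which is the constant sequence -17.
Stream B is 1, 3, 6, 10, which is triangular numbers n(n+1)/2 for n = 1, 2, ….
Term 13 comes from stream A (its 9th entry): -17.
Position 14 → stream A, term 10 = -17.

-17, -17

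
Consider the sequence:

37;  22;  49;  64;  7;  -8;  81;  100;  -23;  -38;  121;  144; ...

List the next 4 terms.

The slot pattern repeats as AABB (period 4), so there are 2 interleaved tracks.
Subsequence A = 37, 22, 7, -8, -23, -38: arithmetic with common difference −15.
Subsequence B = 49, 64, 81, 100, 121, 144: perfect squares starting at 7².
Position 13 falls in subsequence A as its term 7, giving -53.
Term 14 comes from subsequence A (its 8th entry): -68.
Term 15 comes from subsequence B (its 7th entry): 169.
Term 16 comes from subsequence B (its 8th entry): 196.

-53, -68, 169, 196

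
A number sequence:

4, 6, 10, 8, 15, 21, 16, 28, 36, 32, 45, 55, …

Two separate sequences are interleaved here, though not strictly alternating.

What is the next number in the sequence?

The slot pattern repeats as ABB (period 3), so there are 2 interleaved tracks.
Subsequence A: 4, 8, 16, 32 — powers 2^2, 2^3, 2^4, ….
Subsequence B: 6, 10, 15, 21, 28, 36, 45, 55 — triangular numbers starting at T_3.
The 13th slot belongs to subsequence A; its 5th term is 64.

64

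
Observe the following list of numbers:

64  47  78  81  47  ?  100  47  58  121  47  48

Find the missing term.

68

Taking every 3rd term gives 3 separate tracks.
Subsequence A = 64, 81, 100, 121: perfect squares starting at 8².
Subsequence B = 47, 47, 47, 47: the constant sequence 47.
Subsequence C = 78, ?, 58, 48: arithmetic, step −10.
The gap is subsequence C's term 2; the rule gives 68.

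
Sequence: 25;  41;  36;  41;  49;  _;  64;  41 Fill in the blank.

41

The terms cycle through 2 interleaved subsequences.
Stream A is 25, 36, 49, 64, which is the squares 5², 6², 7², ….
Stream B is 41, 41, ?, 41, which is constant 41.
So the missing entry in stream B is 41.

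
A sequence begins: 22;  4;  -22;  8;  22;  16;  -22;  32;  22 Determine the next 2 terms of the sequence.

The terms cycle through 2 interleaved subsequences.
Subsequence A: 22, -22, 22, -22, 22 (oscillating between 22 and -22).
Subsequence B: 4, 8, 16, 32 (successive powers of 2).
Term 10 comes from subsequence B (its 5th entry): 64.
The 11th slot belongs to subsequence A; its 6th term is -22.

64, -22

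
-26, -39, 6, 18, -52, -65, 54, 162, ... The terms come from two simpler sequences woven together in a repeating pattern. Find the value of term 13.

-104

The slot pattern repeats as AABB (period 4), so there are 2 interleaved tracks.
Track A = -26, -39, -52, -65: linear: a_n = -13 − 13·n.
Track B = 6, 18, 54, 162: geometric with ratio 3.
The 13th slot belongs to track A; its 7th term is -104.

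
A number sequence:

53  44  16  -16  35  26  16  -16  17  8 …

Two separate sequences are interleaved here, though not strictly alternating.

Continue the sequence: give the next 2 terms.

16, -16

The slot pattern repeats as AABB (period 4), so there are 2 interleaved tracks.
Track A is 53, 44, 35, 26, 17, 8, which is arithmetic, step −9.
Track B is 16, -16, 16, -16, which is the oscillation 16·(−1)^(n+1).
The 11th slot belongs to track B; its 5th term is 16.
Term 12 comes from track B (its 6th entry): -16.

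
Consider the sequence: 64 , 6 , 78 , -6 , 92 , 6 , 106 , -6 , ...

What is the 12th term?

Taking every 2nd term gives 2 separate tracks.
Subsequence A: 64, 78, 92, 106 (linear: a_n = 50 + 14·n).
Subsequence B: 6, -6, 6, -6 (alternating ±6).
The 12th slot belongs to subsequence B; its 6th term is -6.

-6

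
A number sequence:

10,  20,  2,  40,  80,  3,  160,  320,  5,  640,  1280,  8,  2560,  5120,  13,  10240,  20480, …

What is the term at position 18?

Reading positions in blocks of 3 reveals the pattern AAB — 2 tracks woven together.
Stream A = 10, 20, 40, 80, 160, 320, 640, 1280, 2560, 5120, 10240, 20480: geometric, ×2 each step.
Stream B = 2, 3, 5, 8, 13: a Fibonacci-like recurrence a_n = a_{n-1} + a_{n-2}.
The 18th slot belongs to stream B; its 6th term is 21.

21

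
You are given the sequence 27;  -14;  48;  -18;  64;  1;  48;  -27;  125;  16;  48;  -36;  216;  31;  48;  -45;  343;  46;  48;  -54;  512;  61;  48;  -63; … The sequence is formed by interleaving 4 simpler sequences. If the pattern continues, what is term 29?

Split by position mod 4: positions 1, 5, 9, … form one track, and each other residue class forms its own.
Subsequence A: 27, 64, 125, 216, 343, 512. Perfect cubes starting at 3³.
Subsequence B: -14, 1, 16, 31, 46, 61. Arithmetic with common difference +15.
Subsequence C: 48, 48, 48, 48, 48, 48. Constant 48.
Subsequence D: -18, -27, -36, -45, -54, -63. Arithmetic with common difference −9.
Position 29 → subsequence A, term 8 = 1000.

1000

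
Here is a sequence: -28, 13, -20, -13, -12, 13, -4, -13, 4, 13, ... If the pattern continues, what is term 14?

13

The terms cycle through 2 interleaved subsequences.
Stream A = -28, -20, -12, -4, 4: linear: a_n = -36 + 8·n.
Stream B = 13, -13, 13, -13, 13: the oscillation 13·(−1)^(n+1).
Term 14 comes from stream B (its 7th entry): 13.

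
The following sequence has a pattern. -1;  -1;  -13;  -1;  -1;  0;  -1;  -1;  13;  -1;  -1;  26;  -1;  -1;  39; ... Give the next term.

-1

Reading positions in blocks of 3 reveals the pattern AAB — 2 tracks woven together.
Track A = -1, -1, -1, -1, -1, -1, -1, -1, -1, -1: constant -1.
Track B = -13, 0, 13, 26, 39: linear: a_n = -26 + 13·n.
The 16th slot belongs to track A; its 11th term is -1.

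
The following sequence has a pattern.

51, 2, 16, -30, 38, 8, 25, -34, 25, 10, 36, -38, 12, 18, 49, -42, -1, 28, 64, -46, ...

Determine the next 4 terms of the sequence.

The terms cycle through 4 interleaved subsequences.
Track A = 51, 38, 25, 12, -1: subtracting 13 each time.
Track B = 2, 8, 10, 18, 28: Fibonacci-style (each term is the sum of the two before it).
Track C = 16, 25, 36, 49, 64: perfect squares starting at 4².
Track D = -30, -34, -38, -42, -46: arithmetic with common difference −4.
Position 21 falls in track A as its term 6, giving -14.
The 22nd slot belongs to track B; its 6th term is 46.
Position 23 → track C, term 6 = 81.
Position 24 falls in track D as its term 6, giving -50.

-14, 46, 81, -50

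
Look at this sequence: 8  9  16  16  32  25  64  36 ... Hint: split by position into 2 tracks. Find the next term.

128

Odd-indexed and even-indexed terms follow separate rules.
Stream A: 8, 16, 32, 64 — successive powers of 2.
Stream B: 9, 16, 25, 36 — the squares 3², 4², 5², ….
Position 9 falls in stream A as its term 5, giving 128.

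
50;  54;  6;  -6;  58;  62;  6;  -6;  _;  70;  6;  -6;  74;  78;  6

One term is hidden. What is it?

The slot pattern repeats as AABB (period 4), so there are 2 interleaved tracks.
Track A: 50, 54, 58, 62, ?, 70, 74, 78 — arithmetic with common difference +4.
Track B: 6, -6, 6, -6, 6, -6, 6 — oscillating between 6 and -6.
Filling track A at index 5 by its rule yields 66.

66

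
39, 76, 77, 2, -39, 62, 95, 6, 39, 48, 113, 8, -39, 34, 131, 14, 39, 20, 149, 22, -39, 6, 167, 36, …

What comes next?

39

The terms cycle through 4 interleaved subsequences.
Stream A: 39, -39, 39, -39, 39, -39 — alternating ±39.
Stream B: 76, 62, 48, 34, 20, 6 — arithmetic, step −14.
Stream C: 77, 95, 113, 131, 149, 167 — arithmetic with common difference +18.
Stream D: 2, 6, 8, 14, 22, 36 — Fibonacci-style (each term is the sum of the two before it).
Term 25 comes from stream A (its 7th entry): 39.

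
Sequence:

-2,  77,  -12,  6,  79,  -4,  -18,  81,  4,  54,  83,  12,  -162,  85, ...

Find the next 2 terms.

Split by position mod 3: positions 1, 4, 7, … form one track, and each other residue class forms its own.
Subsequence A is -2, 6, -18, 54, -162, which is multiplying by -3 each time.
Subsequence B is 77, 79, 81, 83, 85, which is arithmetic with common difference +2.
Subsequence C is -12, -4, 4, 12, which is adding 8 each time.
Term 15 comes from subsequence C (its 5th entry): 20.
Position 16 → subsequence A, term 6 = 486.

20, 486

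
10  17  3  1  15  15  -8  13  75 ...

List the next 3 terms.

Taking every 3rd term gives 3 separate tracks.
Track A: 10, 1, -8 — arithmetic, step −9.
Track B: 17, 15, 13 — arithmetic with common difference −2.
Track C: 3, 15, 75 — geometric with ratio 5.
Position 10 → track A, term 4 = -17.
Position 11 → track B, term 4 = 11.
Position 12 → track C, term 4 = 375.

-17, 11, 375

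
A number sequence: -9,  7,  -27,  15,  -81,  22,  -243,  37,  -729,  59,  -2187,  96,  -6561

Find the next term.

Taking every 2nd term gives 2 separate tracks.
Stream A: -9, -27, -81, -243, -729, -2187, -6561 — geometric with ratio 3.
Stream B: 7, 15, 22, 37, 59, 96 — each term equals the sum of the previous two.
Position 14 falls in stream B as its term 7, giving 155.

155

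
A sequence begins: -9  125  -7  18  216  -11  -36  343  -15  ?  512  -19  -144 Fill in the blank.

Split by position mod 3 into 3 tracks.
Subsequence A: -9, 18, -36, ?, -144 — geometric with ratio -2.
Subsequence B: 125, 216, 343, 512 — consecutive cubes n³ from n = 5.
Subsequence C: -7, -11, -15, -19 — arithmetic with common difference −4.
Subsequence A's pattern makes the blank 72.

72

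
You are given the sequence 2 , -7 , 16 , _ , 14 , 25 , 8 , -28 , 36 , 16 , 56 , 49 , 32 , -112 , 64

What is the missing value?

The terms cycle through 3 interleaved subsequences.
Track A = 2, ?, 8, 16, 32: powers of 2.
Track B = -7, 14, -28, 56, -112: multiplying by -2 each time.
Track C = 16, 25, 36, 49, 64: perfect squares starting at 4².
Track A's pattern makes the blank 4.

4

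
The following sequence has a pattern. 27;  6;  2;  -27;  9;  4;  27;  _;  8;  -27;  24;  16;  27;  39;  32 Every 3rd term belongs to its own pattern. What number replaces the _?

15

Split by position mod 3 into 3 tracks.
Track A = 27, -27, 27, -27, 27: oscillating between 27 and -27.
Track B = 6, 9, ?, 24, 39: a Fibonacci-like recurrence a_n = a_{n-1} + a_{n-2}.
Track C = 2, 4, 8, 16, 32: powers of 2.
Filling track B at index 3 by its rule yields 15.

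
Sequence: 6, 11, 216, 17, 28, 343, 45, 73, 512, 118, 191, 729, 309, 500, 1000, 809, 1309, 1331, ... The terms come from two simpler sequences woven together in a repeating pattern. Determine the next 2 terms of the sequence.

2118, 3427

Reading positions in blocks of 3 reveals the pattern AAB — 2 tracks woven together.
Stream A: 6, 11, 17, 28, 45, 73, 118, 191, 309, 500, 809, 1309 (Fibonacci-style (each term is the sum of the two before it)).
Stream B: 216, 343, 512, 729, 1000, 1331 (perfect cubes starting at 6³).
The 19th slot belongs to stream A; its 13th term is 2118.
Position 20 → stream A, term 14 = 3427.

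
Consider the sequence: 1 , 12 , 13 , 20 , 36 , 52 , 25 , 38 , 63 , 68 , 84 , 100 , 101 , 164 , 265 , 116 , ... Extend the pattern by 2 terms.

Positions follow the repeating pattern AAABBB; grouping by letter gives 2 tracks.
Stream A is 1, 12, 13, 25, 38, 63, 101, 164, 265, which is each term equals the sum of the previous two.
Stream B is 20, 36, 52, 68, 84, 100, 116, which is adding 16 each time.
Term 17 comes from stream B (its 8th entry): 132.
The 18th slot belongs to stream B; its 9th term is 148.

132, 148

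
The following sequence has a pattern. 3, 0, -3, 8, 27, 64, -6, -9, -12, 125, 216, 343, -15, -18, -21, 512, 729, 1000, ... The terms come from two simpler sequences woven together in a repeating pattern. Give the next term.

Positions follow the repeating pattern AAABBB; grouping by letter gives 2 tracks.
Stream A is 3, 0, -3, -6, -9, -12, -15, -18, -21, which is subtracting 3 each time.
Stream B is 8, 27, 64, 125, 216, 343, 512, 729, 1000, which is perfect cubes starting at 2³.
Position 19 → stream A, term 10 = -24.

-24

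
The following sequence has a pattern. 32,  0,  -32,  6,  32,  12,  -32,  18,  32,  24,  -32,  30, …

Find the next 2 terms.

32, 36

The terms cycle through 2 interleaved subsequences.
Stream A is 32, -32, 32, -32, 32, -32, which is oscillating between 32 and -32.
Stream B is 0, 6, 12, 18, 24, 30, which is arithmetic, step +6.
Position 13 falls in stream A as its term 7, giving 32.
Term 14 comes from stream B (its 7th entry): 36.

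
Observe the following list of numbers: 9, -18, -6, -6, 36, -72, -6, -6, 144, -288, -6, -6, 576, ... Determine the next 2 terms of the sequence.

-1152, -6

The slot pattern repeats as AABB (period 4), so there are 2 interleaved tracks.
Track A = 9, -18, 36, -72, 144, -288, 576: geometric, ×-2 each step.
Track B = -6, -6, -6, -6, -6, -6: constant -6.
The 14th slot belongs to track A; its 8th term is -1152.
Position 15 falls in track B as its term 7, giving -6.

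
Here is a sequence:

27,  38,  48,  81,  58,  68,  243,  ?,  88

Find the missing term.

Positions follow the repeating pattern ABB; grouping by letter gives 2 tracks.
Track A is 27, 81, 243, which is successive powers of 3.
Track B is 38, 48, 58, 68, ?, 88, which is adding 10 each time.
Filling track B at index 5 by its rule yields 78.

78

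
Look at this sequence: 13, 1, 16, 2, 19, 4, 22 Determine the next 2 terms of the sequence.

8, 25

The terms cycle through 2 interleaved subsequences.
Stream A = 13, 16, 19, 22: adding 3 each time.
Stream B = 1, 2, 4: successive powers of 2.
The 8th slot belongs to stream B; its 4th term is 8.
The 9th slot belongs to stream A; its 5th term is 25.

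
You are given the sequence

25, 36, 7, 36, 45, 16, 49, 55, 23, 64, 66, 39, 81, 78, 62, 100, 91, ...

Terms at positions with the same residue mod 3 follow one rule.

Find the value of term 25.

Split by position mod 3 into 3 tracks.
Track A: 25, 36, 49, 64, 81, 100 — consecutive squares n² from n = 5.
Track B: 36, 45, 55, 66, 78, 91 — triangular numbers starting at T_8.
Track C: 7, 16, 23, 39, 62 — each term equals the sum of the previous two.
Position 25 falls in track A as its term 9, giving 169.

169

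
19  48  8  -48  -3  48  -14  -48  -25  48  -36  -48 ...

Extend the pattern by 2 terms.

Taking every 2nd term gives 2 separate tracks.
Subsequence A: 19, 8, -3, -14, -25, -36. Arithmetic with common difference −11.
Subsequence B: 48, -48, 48, -48, 48, -48. Alternating ±48.
Term 13 comes from subsequence A (its 7th entry): -47.
Term 14 comes from subsequence B (its 7th entry): 48.

-47, 48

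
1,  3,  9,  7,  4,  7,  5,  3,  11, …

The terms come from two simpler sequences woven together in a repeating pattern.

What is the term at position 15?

Reading positions in blocks of 4 reveals the pattern AABB — 2 tracks woven together.
Track A: 1, 3, 4, 7, 11. A Fibonacci-like recurrence a_n = a_{n-1} + a_{n-2}.
Track B: 9, 7, 5, 3. Arithmetic with common difference −2.
The 15th slot belongs to track B; its 7th term is -3.

-3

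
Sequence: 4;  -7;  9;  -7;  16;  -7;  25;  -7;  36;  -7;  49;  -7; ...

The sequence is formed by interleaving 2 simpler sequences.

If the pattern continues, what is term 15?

81

Positions 1, 3, 5, … form one subsequence and positions 2, 4, 6, … form another.
Stream A is 4, 9, 16, 25, 36, 49, which is consecutive squares n² from n = 2.
Stream B is -7, -7, -7, -7, -7, -7, which is always -7.
Position 15 → stream A, term 8 = 81.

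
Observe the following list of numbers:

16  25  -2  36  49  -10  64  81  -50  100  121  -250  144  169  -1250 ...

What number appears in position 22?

Reading positions in blocks of 3 reveals the pattern AAB — 2 tracks woven together.
Stream A = 16, 25, 36, 49, 64, 81, 100, 121, 144, 169: consecutive squares n² from n = 4.
Stream B = -2, -10, -50, -250, -1250: multiplying by 5 each time.
Position 22 falls in stream A as its term 15, giving 324.

324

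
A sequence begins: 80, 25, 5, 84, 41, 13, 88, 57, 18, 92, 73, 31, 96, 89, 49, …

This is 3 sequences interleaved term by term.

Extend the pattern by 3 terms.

100, 105, 80

Taking every 3rd term gives 3 separate tracks.
Subsequence A: 80, 84, 88, 92, 96 — linear: a_n = 76 + 4·n.
Subsequence B: 25, 41, 57, 73, 89 — arithmetic, step +16.
Subsequence C: 5, 13, 18, 31, 49 — Fibonacci-style (each term is the sum of the two before it).
Position 16 → subsequence A, term 6 = 100.
Term 17 comes from subsequence B (its 6th entry): 105.
Position 18 → subsequence C, term 6 = 80.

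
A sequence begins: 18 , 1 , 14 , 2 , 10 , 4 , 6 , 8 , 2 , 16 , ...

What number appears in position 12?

32

Split by position mod 2 into 2 tracks.
Track A: 18, 14, 10, 6, 2 — arithmetic with common difference −4.
Track B: 1, 2, 4, 8, 16 — powers of 2.
Term 12 comes from track B (its 6th entry): 32.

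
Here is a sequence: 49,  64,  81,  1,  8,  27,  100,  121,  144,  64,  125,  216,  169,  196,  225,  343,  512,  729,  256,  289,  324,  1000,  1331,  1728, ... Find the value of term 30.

Reading positions in blocks of 6 reveals the pattern AAABBB — 2 tracks woven together.
Track A: 49, 64, 81, 100, 121, 144, 169, 196, 225, 256, 289, 324. The squares 7², 8², 9², ….
Track B: 1, 8, 27, 64, 125, 216, 343, 512, 729, 1000, 1331, 1728. The cubes 1³, 2³, 3³, ….
The 30th slot belongs to track B; its 15th term is 3375.

3375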